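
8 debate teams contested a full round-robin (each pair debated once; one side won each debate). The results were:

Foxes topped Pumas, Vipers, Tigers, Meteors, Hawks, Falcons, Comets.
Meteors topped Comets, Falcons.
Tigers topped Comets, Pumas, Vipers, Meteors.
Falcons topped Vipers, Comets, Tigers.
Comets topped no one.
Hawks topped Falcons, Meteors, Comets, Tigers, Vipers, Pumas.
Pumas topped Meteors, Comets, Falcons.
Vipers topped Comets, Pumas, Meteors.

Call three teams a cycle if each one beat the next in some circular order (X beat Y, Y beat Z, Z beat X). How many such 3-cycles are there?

Win totals: Hawks 6, Pumas 3, Meteors 2, Falcons 3, Foxes 7, Vipers 3, Tigers 4, Comets 0.
A team with w wins dominates both others in C(w,2) triples; summing gives 15 + 3 + 1 + 3 + 21 + 3 + 6 + 0 = 52 transitive triples.
Total triples C(8,3) = 56, so cyclic triples = 56 − 52 = 4.

4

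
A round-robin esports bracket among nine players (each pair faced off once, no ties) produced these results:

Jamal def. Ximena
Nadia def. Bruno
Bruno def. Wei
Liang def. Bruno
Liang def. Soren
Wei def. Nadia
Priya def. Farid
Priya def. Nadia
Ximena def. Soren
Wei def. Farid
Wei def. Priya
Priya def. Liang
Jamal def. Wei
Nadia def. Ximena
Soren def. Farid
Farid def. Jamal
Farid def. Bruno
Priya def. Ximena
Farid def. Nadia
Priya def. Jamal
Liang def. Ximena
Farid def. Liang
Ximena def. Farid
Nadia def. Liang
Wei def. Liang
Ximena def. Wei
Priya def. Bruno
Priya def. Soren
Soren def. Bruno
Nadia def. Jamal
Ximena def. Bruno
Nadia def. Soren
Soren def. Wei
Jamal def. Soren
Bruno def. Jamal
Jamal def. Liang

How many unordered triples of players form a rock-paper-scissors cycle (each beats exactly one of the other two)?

Win totals: Priya 7, Wei 4, Nadia 5, Ximena 4, Bruno 2, Jamal 4, Liang 3, Farid 4, Soren 3.
A player with w wins dominates both others in C(w,2) triples; summing gives 21 + 6 + 10 + 6 + 1 + 6 + 3 + 6 + 3 = 62 transitive triples.
Total triples C(9,3) = 84, so cyclic triples = 84 − 62 = 22.

22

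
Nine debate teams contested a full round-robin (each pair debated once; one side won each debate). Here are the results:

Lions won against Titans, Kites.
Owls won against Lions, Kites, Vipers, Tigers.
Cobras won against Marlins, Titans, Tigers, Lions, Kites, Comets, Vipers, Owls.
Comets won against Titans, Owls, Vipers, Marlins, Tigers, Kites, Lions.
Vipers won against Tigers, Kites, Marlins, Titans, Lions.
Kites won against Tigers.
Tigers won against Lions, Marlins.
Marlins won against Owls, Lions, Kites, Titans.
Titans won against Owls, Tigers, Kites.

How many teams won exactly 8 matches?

Win totals: Comets 7, Lions 2, Owls 4, Titans 3, Tigers 2, Vipers 5, Kites 1, Marlins 4, Cobras 8.
Exactly 8: Cobras — 1 team.

1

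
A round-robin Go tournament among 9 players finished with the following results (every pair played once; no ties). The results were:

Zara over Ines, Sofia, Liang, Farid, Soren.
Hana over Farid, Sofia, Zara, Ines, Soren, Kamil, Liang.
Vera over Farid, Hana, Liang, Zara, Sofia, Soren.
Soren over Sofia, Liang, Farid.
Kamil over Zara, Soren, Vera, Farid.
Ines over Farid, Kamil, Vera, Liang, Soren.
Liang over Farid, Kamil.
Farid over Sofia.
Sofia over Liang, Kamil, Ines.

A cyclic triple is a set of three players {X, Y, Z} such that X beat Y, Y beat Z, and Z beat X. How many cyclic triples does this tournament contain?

Win totals: Ines 5, Liang 2, Vera 6, Kamil 4, Zara 5, Soren 3, Sofia 3, Hana 7, Farid 1.
A player with w wins dominates both others in C(w,2) triples; summing gives 10 + 1 + 15 + 6 + 10 + 3 + 3 + 21 + 0 = 69 transitive triples.
Total triples C(9,3) = 84, so cyclic triples = 84 − 69 = 15.

15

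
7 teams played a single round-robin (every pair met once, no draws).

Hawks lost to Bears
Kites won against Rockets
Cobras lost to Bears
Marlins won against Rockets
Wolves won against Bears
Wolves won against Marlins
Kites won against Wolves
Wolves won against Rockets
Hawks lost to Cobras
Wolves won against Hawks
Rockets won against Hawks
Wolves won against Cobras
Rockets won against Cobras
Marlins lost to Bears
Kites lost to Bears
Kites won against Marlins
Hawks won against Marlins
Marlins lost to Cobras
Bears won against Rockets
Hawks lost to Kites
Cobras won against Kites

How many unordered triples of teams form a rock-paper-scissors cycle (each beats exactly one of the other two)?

5

Win totals: Wolves 5, Cobras 3, Rockets 2, Kites 4, Bears 5, Marlins 1, Hawks 1.
A team with w wins dominates both others in C(w,2) triples; summing gives 10 + 3 + 1 + 6 + 10 + 0 + 0 = 30 transitive triples.
Total triples C(7,3) = 35, so cyclic triples = 35 − 30 = 5.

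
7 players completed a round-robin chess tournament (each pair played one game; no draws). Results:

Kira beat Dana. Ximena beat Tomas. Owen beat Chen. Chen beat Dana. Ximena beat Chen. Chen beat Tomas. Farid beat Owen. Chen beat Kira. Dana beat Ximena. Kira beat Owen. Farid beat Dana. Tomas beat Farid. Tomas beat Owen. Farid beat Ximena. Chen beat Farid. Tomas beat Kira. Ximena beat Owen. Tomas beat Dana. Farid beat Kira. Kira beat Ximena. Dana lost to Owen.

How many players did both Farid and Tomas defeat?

Farid beat: Dana, Owen, Ximena, Kira.
Tomas beat: Dana, Owen, Kira, Farid.
Both beat: Dana, Owen, Kira — 3.

3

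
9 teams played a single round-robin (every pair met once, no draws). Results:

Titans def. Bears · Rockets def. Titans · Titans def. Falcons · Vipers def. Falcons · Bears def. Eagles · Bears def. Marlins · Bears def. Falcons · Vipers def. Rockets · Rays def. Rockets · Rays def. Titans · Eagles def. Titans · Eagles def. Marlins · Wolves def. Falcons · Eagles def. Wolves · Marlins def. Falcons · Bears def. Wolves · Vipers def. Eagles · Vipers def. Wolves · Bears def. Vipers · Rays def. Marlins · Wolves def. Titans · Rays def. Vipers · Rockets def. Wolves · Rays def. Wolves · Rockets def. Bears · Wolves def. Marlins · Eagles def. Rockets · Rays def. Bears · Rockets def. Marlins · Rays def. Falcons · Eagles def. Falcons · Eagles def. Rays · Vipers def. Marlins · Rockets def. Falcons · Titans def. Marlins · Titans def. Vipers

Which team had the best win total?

Rays

Win totals: Rays 7, Vipers 5, Rockets 5, Titans 4, Eagles 6, Falcons 0, Bears 5, Wolves 3, Marlins 1.
Rays leads with 7 wins (next highest: 6).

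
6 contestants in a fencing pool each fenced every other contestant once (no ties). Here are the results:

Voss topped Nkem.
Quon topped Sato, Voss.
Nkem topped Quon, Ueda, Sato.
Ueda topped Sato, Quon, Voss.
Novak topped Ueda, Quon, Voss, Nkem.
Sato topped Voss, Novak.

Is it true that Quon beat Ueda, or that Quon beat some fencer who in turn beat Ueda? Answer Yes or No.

No

Quon did not beat Ueda directly.
Quon beat Sato, Voss, but each of them lost to Ueda. No two-step path.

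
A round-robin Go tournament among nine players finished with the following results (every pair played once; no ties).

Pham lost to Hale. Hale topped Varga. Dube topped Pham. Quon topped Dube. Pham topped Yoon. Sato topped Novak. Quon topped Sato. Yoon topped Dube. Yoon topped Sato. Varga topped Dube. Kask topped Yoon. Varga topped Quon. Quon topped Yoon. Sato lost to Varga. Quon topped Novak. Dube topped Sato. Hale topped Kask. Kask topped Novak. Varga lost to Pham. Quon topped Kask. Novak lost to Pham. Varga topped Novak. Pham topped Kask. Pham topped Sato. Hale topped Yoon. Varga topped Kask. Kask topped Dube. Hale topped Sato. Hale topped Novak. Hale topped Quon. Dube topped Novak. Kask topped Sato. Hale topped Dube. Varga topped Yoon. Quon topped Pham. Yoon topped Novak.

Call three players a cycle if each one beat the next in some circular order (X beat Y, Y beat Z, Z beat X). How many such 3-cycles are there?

4

Win totals: Novak 0, Dube 3, Quon 6, Pham 5, Sato 1, Kask 4, Varga 6, Yoon 3, Hale 8.
A player with w wins dominates both others in C(w,2) triples; summing gives 0 + 3 + 15 + 10 + 0 + 6 + 15 + 3 + 28 = 80 transitive triples.
Total triples C(9,3) = 84, so cyclic triples = 84 − 80 = 4.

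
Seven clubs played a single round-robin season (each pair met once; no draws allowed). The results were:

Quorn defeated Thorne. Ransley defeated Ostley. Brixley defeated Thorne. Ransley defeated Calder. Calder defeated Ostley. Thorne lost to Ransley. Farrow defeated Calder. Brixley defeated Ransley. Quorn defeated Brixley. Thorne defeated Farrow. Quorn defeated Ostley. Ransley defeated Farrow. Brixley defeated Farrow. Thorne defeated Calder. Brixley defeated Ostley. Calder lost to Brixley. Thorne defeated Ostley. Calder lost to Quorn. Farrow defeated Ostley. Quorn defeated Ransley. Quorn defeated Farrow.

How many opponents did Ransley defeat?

Ransley's results: beat Ostley, Calder, Farrow, Thorne; lost to Quorn, Brixley.
That is 4 wins.

4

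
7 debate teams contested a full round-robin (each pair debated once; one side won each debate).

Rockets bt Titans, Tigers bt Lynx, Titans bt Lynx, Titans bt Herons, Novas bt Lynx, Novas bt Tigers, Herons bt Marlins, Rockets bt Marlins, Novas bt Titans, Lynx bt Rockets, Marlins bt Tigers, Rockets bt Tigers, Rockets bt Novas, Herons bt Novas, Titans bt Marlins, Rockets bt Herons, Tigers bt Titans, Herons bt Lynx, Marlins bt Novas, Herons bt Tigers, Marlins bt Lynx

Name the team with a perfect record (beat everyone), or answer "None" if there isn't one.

Highest win total is Rockets with 5 (out of 6 possible).
Rockets lost to Lynx, so no team went undefeated.

None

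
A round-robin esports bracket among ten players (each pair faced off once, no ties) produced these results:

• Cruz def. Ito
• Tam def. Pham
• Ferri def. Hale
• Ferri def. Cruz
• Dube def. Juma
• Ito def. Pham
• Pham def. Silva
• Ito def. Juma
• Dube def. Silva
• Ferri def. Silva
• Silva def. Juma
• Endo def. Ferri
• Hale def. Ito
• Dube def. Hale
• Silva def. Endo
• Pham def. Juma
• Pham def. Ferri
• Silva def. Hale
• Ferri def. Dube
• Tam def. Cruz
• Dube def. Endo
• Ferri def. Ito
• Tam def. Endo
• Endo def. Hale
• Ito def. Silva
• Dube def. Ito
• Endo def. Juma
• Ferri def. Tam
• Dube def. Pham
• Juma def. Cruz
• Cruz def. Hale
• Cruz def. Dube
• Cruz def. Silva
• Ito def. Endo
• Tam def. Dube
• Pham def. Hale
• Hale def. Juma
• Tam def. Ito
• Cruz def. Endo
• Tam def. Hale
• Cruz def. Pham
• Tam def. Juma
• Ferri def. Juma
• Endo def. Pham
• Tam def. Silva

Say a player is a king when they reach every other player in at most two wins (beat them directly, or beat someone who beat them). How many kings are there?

Dube cannot reach Tam in two steps.
Ferri reaches everyone (king).
Endo reaches everyone (king).
Tam reaches everyone (king).
Cruz cannot reach Tam in two steps.
Silva cannot reach Dube, Tam in two steps.
Ito cannot reach Dube, Tam in two steps.
Pham reaches everyone (king).
Hale cannot reach Dube, Ferri, Tam in two steps.
Juma cannot reach Ferri, Tam in two steps.
Kings: Ferri, Endo, Tam, Pham — 4.

4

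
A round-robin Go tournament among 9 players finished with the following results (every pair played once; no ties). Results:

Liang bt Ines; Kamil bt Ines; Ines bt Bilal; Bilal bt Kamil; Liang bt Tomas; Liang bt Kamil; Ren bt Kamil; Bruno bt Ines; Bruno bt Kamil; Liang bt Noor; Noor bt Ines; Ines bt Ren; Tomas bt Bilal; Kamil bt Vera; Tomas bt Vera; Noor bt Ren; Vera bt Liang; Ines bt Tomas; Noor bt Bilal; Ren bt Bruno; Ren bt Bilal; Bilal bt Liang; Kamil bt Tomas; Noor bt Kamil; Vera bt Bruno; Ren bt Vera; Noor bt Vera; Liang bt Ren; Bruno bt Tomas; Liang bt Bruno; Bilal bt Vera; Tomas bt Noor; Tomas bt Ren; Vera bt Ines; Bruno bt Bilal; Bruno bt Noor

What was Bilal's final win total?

Bilal's results: beat Kamil, Vera, Liang; lost to Bruno, Ines, Ren, Tomas, Noor.
That is 3 wins.

3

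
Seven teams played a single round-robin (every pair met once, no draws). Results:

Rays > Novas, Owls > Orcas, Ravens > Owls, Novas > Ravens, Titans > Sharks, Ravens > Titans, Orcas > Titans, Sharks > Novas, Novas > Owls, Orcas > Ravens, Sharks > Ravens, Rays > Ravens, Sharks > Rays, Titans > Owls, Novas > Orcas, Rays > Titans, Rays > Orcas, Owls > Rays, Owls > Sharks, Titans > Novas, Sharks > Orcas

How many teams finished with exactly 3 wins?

Win totals: Sharks 4, Orcas 2, Rays 4, Owls 3, Titans 3, Novas 3, Ravens 2.
Exactly 3: Owls, Titans, Novas — 3 teams.

3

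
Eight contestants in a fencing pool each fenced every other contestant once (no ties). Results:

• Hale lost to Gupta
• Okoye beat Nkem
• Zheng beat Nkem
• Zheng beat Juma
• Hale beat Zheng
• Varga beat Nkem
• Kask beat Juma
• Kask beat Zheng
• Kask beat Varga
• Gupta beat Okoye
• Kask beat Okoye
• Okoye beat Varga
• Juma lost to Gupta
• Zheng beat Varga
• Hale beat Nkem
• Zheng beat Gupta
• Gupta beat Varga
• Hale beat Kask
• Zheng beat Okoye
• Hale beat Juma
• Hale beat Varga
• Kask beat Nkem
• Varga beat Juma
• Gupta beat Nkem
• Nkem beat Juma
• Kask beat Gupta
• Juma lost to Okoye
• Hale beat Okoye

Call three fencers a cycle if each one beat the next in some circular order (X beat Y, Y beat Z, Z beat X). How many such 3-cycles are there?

Win totals: Varga 2, Gupta 5, Okoye 3, Hale 6, Zheng 5, Nkem 1, Juma 0, Kask 6.
A fencer with w wins dominates both others in C(w,2) triples; summing gives 1 + 10 + 3 + 15 + 10 + 0 + 0 + 15 = 54 transitive triples.
Total triples C(8,3) = 56, so cyclic triples = 56 − 54 = 2.

2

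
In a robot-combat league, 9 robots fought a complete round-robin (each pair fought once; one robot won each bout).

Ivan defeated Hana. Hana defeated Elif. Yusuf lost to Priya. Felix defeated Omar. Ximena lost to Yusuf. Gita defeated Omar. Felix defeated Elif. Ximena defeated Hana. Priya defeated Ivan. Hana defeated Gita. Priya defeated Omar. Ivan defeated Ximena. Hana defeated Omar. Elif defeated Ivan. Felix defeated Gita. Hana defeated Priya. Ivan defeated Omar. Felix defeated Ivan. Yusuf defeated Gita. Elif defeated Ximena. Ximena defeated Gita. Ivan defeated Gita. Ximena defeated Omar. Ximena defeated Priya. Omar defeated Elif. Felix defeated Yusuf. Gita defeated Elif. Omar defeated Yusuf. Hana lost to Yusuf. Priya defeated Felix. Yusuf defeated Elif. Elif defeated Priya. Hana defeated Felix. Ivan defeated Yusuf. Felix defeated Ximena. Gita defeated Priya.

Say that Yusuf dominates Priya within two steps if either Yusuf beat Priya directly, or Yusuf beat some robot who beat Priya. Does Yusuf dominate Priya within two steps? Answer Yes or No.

Yes

Yusuf did not beat Priya directly.
Yusuf beat Ximena, Gita, Hana, Elif. Of those, Ximena beat Priya.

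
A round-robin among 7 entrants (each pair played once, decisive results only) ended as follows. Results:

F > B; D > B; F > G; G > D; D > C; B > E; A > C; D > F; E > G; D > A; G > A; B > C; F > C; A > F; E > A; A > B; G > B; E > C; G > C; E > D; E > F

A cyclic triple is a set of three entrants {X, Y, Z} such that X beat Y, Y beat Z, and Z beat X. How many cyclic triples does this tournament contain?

Win totals: A 3, B 2, C 0, D 4, E 5, F 3, G 4.
An entrant with w wins dominates both others in C(w,2) triples; summing gives 3 + 1 + 0 + 6 + 10 + 3 + 6 = 29 transitive triples.
Total triples C(7,3) = 35, so cyclic triples = 35 − 29 = 6.

6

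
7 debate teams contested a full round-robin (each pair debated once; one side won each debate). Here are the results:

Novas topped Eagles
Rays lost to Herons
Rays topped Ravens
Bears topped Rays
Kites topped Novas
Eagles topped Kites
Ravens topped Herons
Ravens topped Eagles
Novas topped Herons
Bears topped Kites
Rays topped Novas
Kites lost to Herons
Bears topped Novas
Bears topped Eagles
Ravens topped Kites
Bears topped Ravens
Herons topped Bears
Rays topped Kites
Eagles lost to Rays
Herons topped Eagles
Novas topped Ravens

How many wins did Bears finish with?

Bears' results: beat Novas, Kites, Rays, Ravens, Eagles; lost to Herons.
That is 5 wins.

5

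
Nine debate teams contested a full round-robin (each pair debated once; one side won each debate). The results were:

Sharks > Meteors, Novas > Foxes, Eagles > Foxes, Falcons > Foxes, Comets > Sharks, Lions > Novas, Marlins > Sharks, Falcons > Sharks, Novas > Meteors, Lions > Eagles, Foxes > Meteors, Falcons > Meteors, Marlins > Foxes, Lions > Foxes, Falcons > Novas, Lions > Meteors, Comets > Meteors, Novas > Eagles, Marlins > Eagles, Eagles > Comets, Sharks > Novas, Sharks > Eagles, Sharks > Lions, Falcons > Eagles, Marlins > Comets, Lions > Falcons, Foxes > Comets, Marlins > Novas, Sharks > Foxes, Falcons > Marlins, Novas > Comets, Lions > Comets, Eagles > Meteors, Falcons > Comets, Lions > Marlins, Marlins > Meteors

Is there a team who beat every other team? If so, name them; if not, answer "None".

None

Highest win total is Lions with 7 (out of 8 possible).
Lions lost to Sharks, so no team went undefeated.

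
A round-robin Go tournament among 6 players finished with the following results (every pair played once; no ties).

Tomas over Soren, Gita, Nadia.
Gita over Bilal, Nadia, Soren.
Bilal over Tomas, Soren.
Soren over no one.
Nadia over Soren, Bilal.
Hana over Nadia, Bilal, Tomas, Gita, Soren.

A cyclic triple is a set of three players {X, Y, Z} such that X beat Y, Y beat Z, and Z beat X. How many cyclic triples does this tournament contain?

2

Win totals: Soren 0, Gita 3, Tomas 3, Bilal 2, Nadia 2, Hana 5.
A player with w wins dominates both others in C(w,2) triples; summing gives 0 + 3 + 3 + 1 + 1 + 10 = 18 transitive triples.
Total triples C(6,3) = 20, so cyclic triples = 20 − 18 = 2.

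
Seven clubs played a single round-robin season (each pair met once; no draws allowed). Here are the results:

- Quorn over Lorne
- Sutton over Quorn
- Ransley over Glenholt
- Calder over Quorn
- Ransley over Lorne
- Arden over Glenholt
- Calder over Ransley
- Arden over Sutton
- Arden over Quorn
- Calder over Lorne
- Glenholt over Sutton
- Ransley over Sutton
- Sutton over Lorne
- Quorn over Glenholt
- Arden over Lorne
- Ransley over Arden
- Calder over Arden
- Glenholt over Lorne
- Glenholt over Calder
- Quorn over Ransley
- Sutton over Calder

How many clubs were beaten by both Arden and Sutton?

Arden beat: Lorne, Quorn, Glenholt, Sutton.
Sutton beat: Calder, Lorne, Quorn.
Both beat: Lorne, Quorn — 2.

2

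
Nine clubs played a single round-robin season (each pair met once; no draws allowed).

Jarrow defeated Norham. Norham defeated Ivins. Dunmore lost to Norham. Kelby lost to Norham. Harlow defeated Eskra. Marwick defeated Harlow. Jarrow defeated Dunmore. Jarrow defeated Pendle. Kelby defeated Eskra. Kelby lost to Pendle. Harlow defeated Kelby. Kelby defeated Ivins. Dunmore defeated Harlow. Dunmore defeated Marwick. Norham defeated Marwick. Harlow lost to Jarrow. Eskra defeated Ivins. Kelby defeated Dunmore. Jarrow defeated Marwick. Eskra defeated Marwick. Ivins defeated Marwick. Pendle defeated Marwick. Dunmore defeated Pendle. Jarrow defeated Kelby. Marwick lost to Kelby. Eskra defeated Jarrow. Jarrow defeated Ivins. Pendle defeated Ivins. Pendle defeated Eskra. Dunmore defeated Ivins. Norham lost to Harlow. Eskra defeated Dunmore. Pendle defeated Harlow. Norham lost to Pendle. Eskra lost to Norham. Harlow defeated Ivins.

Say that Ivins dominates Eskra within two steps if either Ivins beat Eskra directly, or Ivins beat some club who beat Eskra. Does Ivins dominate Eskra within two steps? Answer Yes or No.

No

Ivins did not beat Eskra directly.
Ivins beat Marwick, but each of them lost to Eskra. No two-step path.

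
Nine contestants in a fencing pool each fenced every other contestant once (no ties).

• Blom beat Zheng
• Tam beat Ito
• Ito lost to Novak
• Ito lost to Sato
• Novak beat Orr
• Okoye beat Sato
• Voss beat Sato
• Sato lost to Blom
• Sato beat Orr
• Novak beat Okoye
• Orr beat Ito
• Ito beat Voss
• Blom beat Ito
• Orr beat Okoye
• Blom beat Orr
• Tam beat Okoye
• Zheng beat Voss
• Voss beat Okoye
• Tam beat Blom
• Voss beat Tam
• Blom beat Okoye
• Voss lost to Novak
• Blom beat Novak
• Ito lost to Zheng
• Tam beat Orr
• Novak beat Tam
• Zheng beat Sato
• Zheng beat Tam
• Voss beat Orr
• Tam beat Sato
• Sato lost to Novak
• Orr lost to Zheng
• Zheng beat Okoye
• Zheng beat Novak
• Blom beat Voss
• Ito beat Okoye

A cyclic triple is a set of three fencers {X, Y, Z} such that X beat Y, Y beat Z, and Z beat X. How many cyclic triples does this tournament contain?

8

Win totals: Orr 2, Sato 2, Zheng 7, Voss 4, Tam 5, Novak 6, Ito 2, Blom 7, Okoye 1.
A fencer with w wins dominates both others in C(w,2) triples; summing gives 1 + 1 + 21 + 6 + 10 + 15 + 1 + 21 + 0 = 76 transitive triples.
Total triples C(9,3) = 84, so cyclic triples = 84 − 76 = 8.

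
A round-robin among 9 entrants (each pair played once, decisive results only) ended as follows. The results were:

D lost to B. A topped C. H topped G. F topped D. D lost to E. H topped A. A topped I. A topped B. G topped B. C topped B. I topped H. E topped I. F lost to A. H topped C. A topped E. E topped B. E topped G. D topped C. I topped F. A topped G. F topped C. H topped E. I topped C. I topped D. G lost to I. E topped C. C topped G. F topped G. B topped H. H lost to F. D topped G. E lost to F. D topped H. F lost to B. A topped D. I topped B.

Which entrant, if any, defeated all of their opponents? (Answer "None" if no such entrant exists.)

Highest win total is A with 7 (out of 8 possible).
A lost to H, so no entrant went undefeated.

None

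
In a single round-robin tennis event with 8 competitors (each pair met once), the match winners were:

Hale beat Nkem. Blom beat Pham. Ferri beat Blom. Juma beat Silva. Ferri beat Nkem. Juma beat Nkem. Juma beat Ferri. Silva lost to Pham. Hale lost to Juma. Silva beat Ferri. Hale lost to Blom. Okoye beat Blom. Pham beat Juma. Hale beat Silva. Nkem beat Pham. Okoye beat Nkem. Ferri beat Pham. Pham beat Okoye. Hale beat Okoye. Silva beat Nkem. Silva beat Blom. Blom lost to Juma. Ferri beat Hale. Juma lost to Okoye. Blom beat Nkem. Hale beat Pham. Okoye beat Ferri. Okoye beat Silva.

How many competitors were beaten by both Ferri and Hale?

Ferri beat: Hale, Nkem, Pham, Blom.
Hale beat: Okoye, Silva, Nkem, Pham.
Both beat: Nkem, Pham — 2.

2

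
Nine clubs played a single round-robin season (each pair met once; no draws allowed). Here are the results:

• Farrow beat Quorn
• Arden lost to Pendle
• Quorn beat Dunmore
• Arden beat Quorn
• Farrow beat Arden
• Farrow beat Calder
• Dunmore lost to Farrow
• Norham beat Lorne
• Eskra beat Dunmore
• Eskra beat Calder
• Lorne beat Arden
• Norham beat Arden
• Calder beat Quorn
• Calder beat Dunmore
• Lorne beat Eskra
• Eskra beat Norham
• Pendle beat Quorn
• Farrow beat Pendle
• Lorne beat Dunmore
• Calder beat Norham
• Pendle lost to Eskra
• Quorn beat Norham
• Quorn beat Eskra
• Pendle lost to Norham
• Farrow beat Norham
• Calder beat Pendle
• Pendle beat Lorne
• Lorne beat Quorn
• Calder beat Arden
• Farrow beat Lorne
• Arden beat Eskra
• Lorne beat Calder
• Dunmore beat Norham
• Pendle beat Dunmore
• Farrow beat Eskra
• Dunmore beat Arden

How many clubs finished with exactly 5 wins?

Win totals: Calder 5, Arden 2, Quorn 3, Eskra 4, Farrow 8, Pendle 4, Dunmore 2, Lorne 5, Norham 3.
Exactly 5: Calder, Lorne — 2 clubs.

2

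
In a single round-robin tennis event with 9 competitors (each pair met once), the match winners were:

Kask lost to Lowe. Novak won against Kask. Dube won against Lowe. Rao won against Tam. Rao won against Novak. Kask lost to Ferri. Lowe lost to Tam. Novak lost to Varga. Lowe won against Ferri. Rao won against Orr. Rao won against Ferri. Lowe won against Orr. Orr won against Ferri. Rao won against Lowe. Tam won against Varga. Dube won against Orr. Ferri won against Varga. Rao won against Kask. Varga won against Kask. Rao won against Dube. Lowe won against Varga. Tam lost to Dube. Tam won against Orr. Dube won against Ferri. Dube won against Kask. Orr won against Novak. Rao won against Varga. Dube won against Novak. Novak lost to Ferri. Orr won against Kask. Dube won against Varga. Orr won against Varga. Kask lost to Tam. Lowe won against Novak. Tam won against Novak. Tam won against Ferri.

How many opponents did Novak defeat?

Novak's results: beat Kask; lost to Rao, Ferri, Tam, Dube, Lowe, Orr, Varga.
That is 1 win.

1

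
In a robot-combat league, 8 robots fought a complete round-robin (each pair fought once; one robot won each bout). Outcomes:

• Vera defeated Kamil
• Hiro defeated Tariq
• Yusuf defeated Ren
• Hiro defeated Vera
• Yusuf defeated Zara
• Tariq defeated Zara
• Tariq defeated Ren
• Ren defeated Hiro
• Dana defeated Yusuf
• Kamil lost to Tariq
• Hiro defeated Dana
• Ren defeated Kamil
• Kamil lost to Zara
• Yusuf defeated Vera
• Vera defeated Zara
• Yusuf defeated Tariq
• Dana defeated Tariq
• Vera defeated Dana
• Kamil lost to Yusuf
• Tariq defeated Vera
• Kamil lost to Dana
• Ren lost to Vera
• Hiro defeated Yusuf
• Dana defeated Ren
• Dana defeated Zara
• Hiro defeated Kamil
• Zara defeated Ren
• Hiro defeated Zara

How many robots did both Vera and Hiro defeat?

Vera beat: Dana, Zara, Ren, Kamil.
Hiro beat: Dana, Zara, Kamil, Yusuf, Vera, Tariq.
Both beat: Dana, Zara, Kamil — 3.

3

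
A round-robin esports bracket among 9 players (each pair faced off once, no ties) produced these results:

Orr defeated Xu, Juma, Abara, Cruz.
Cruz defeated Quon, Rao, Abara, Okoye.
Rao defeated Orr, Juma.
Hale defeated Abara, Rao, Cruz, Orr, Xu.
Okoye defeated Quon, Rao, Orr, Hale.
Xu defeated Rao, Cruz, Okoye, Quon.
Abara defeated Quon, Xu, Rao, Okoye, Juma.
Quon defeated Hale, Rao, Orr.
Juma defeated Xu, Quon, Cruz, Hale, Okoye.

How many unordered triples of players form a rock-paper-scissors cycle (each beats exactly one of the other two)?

Win totals: Xu 4, Abara 5, Okoye 4, Quon 3, Juma 5, Rao 2, Orr 4, Cruz 4, Hale 5.
A player with w wins dominates both others in C(w,2) triples; summing gives 6 + 10 + 6 + 3 + 10 + 1 + 6 + 6 + 10 = 58 transitive triples.
Total triples C(9,3) = 84, so cyclic triples = 84 − 58 = 26.

26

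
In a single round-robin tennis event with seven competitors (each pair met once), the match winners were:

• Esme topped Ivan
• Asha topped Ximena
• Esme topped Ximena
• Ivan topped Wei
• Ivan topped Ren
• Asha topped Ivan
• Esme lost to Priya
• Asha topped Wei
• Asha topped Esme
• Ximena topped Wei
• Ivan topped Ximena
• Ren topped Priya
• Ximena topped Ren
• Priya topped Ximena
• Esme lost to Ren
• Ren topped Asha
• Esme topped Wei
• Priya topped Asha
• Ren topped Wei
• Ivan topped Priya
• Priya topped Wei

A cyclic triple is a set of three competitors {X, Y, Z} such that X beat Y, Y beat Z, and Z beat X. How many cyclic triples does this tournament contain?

7

Win totals: Esme 3, Ximena 2, Asha 4, Ivan 4, Priya 4, Wei 0, Ren 4.
A competitor with w wins dominates both others in C(w,2) triples; summing gives 3 + 1 + 6 + 6 + 6 + 0 + 6 = 28 transitive triples.
Total triples C(7,3) = 35, so cyclic triples = 35 − 28 = 7.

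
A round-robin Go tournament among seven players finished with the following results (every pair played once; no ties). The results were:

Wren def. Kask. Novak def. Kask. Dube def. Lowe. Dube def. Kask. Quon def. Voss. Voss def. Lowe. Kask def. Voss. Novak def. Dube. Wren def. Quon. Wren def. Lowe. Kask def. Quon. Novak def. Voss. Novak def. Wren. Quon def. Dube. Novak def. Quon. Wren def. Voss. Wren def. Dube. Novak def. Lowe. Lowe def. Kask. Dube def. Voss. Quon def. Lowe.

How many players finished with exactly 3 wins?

Win totals: Dube 3, Wren 5, Novak 6, Voss 1, Quon 3, Lowe 1, Kask 2.
Exactly 3: Dube, Quon — 2 players.

2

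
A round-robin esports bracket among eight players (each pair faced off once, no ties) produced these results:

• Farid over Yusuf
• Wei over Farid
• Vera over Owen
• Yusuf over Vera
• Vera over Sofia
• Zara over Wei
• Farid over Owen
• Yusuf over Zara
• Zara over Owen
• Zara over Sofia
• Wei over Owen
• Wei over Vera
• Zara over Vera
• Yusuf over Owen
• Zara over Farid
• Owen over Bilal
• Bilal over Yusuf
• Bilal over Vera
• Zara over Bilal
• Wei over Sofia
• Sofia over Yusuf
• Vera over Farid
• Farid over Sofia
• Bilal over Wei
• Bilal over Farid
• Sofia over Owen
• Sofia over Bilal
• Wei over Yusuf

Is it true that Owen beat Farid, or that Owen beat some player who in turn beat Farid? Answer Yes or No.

Yes

Owen did not beat Farid directly.
Owen beat Bilal. Of those, Bilal beat Farid.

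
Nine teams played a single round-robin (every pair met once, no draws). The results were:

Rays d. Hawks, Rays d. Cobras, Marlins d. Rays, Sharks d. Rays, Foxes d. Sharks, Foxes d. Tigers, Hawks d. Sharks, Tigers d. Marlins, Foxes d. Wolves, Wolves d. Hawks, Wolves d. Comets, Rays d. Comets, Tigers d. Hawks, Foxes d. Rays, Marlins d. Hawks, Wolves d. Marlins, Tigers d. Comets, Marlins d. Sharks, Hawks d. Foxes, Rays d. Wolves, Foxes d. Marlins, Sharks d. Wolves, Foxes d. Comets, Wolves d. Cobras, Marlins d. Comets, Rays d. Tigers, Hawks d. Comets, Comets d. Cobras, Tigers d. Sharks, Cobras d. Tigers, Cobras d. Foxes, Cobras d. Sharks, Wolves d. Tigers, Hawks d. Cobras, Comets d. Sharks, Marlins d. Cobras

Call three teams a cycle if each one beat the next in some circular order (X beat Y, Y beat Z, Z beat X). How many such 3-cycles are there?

Win totals: Sharks 2, Wolves 5, Cobras 3, Marlins 5, Comets 2, Tigers 4, Hawks 4, Rays 5, Foxes 6.
A team with w wins dominates both others in C(w,2) triples; summing gives 1 + 10 + 3 + 10 + 1 + 6 + 6 + 10 + 15 = 62 transitive triples.
Total triples C(9,3) = 84, so cyclic triples = 84 − 62 = 22.

22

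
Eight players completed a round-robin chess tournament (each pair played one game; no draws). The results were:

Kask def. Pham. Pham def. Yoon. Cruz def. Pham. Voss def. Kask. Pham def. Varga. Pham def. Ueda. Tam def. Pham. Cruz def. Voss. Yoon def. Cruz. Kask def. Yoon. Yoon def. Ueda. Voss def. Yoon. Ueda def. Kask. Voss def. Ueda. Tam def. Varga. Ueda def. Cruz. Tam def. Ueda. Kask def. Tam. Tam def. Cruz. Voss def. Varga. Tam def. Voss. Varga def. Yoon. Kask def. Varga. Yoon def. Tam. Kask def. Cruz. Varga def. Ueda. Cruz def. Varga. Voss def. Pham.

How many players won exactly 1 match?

Win totals: Kask 5, Pham 3, Ueda 2, Tam 5, Cruz 3, Yoon 3, Varga 2, Voss 5.
No player has exactly 1 wins.

0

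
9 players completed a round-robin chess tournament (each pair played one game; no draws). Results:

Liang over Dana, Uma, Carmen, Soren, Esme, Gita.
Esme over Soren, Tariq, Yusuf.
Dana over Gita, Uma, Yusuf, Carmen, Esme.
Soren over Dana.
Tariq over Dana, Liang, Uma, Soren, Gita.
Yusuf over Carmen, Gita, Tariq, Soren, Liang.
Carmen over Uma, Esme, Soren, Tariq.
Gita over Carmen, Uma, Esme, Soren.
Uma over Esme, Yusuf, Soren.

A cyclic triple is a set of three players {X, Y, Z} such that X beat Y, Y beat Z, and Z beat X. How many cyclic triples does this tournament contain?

Win totals: Uma 3, Liang 6, Carmen 4, Dana 5, Gita 4, Tariq 5, Soren 1, Esme 3, Yusuf 5.
A player with w wins dominates both others in C(w,2) triples; summing gives 3 + 15 + 6 + 10 + 6 + 10 + 0 + 3 + 10 = 63 transitive triples.
Total triples C(9,3) = 84, so cyclic triples = 84 − 63 = 21.

21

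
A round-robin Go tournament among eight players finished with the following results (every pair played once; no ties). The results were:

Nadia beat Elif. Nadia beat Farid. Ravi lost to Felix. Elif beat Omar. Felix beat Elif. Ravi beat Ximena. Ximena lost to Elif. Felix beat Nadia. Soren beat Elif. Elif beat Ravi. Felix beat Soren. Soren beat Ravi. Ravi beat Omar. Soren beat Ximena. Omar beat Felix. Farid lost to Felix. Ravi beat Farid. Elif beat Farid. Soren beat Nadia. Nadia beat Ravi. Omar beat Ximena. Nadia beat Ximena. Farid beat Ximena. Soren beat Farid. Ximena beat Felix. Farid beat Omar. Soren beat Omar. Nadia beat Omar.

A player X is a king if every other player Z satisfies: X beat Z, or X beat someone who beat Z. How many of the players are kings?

3

Elif cannot reach Nadia, Soren in two steps.
Ravi cannot reach Elif, Nadia, Soren in two steps.
Nadia cannot reach Soren in two steps.
Felix reaches everyone (king).
Ximena cannot reach Omar in two steps.
Soren reaches everyone (king).
Farid cannot reach Elif, Ravi, Nadia, Soren in two steps.
Omar reaches everyone (king).
Kings: Felix, Soren, Omar — 3.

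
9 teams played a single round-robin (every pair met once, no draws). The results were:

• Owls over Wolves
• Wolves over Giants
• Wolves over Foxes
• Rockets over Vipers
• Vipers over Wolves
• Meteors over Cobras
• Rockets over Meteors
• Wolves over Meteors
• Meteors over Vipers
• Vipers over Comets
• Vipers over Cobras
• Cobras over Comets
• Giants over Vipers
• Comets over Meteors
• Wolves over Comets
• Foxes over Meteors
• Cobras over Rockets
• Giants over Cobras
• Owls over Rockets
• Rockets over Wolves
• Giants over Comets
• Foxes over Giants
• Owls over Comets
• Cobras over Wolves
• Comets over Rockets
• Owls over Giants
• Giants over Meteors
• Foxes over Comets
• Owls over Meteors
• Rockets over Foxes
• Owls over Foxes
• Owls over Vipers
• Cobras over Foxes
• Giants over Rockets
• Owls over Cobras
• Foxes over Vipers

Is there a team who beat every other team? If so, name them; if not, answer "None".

Owls has 8 wins out of 8 opponents — a perfect record.

Owls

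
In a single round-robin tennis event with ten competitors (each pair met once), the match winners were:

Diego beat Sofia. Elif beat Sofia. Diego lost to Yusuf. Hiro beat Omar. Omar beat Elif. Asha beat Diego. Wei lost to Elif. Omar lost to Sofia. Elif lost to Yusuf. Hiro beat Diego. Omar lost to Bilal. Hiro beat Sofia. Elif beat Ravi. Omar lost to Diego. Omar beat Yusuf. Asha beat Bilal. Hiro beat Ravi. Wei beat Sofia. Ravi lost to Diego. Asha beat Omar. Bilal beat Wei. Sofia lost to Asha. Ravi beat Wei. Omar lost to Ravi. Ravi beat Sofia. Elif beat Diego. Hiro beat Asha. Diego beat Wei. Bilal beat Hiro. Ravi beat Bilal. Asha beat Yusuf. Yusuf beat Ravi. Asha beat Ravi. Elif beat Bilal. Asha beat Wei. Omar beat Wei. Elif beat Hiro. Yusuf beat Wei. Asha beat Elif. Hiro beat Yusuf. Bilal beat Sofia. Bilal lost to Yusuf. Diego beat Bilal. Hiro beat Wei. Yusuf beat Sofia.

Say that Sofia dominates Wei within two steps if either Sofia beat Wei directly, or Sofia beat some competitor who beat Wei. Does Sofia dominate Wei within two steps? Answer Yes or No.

Sofia did not beat Wei directly.
Sofia beat Omar. Of those, Omar beat Wei.

Yes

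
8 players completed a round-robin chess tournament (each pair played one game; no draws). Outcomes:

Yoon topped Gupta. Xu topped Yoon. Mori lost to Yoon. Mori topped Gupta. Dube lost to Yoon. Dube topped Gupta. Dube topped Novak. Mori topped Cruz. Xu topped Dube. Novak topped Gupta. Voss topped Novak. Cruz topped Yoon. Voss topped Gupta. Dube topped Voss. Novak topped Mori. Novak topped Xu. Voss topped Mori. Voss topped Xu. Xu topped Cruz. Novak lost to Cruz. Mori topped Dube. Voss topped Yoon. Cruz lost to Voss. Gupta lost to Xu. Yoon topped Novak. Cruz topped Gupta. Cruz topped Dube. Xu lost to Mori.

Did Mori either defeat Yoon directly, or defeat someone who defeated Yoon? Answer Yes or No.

Yes

Mori did not beat Yoon directly.
Mori beat Xu, Dube, Cruz, Gupta. Of those, Xu beat Yoon.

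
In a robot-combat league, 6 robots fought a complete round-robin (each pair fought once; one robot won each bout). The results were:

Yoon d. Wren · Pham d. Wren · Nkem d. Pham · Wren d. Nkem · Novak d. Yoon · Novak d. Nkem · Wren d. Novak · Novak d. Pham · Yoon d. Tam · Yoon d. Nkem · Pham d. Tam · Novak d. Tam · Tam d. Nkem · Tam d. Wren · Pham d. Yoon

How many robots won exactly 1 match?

Win totals: Tam 2, Yoon 3, Nkem 1, Pham 3, Novak 4, Wren 2.
Exactly 1: Nkem — 1 robot.

1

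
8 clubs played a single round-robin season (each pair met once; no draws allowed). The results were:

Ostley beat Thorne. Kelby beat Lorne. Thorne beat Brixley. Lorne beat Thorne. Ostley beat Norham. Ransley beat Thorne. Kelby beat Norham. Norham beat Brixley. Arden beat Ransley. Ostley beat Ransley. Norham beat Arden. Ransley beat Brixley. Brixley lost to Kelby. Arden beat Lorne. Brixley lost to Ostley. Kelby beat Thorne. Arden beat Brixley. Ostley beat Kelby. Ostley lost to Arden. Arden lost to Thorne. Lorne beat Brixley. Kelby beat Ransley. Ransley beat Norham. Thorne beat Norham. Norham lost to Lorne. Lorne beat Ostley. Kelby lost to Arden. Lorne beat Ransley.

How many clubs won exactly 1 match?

Win totals: Ransley 3, Lorne 5, Thorne 3, Kelby 5, Arden 5, Ostley 5, Norham 2, Brixley 0.
No club has exactly 1 wins.

0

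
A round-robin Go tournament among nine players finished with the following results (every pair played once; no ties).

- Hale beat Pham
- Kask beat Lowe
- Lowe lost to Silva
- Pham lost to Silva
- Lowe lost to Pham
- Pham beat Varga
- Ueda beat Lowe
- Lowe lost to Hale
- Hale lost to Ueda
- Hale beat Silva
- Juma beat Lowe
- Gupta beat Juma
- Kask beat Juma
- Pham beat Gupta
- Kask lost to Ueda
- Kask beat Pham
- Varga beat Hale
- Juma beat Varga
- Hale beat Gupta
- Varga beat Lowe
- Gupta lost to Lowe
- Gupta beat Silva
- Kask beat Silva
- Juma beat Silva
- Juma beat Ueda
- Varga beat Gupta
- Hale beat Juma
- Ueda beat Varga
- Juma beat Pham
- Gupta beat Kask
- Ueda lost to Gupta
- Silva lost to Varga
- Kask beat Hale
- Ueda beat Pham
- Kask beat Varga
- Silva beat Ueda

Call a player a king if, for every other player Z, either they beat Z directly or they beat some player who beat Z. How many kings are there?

Kask reaches everyone (king).
Hale reaches everyone (king).
Varga reaches everyone (king).
Ueda reaches everyone (king).
Juma reaches everyone (king).
Lowe cannot reach Hale, Varga, Pham in two steps.
Gupta reaches everyone (king).
Silva cannot reach Juma in two steps.
Pham reaches everyone (king).
Kings: Kask, Hale, Varga, Ueda, Juma, Gupta, Pham — 7.

7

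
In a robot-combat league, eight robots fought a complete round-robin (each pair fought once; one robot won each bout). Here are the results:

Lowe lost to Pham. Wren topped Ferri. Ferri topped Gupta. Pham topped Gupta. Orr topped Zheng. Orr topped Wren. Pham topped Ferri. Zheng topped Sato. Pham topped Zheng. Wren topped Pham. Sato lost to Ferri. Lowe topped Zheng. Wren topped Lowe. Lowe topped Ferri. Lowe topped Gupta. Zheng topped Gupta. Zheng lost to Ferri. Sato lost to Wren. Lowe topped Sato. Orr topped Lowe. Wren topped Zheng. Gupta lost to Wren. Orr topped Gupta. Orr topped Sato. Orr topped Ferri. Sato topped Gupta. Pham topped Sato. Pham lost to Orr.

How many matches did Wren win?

Wren's results: beat Sato, Zheng, Gupta, Ferri, Pham, Lowe; lost to Orr.
That is 6 wins.

6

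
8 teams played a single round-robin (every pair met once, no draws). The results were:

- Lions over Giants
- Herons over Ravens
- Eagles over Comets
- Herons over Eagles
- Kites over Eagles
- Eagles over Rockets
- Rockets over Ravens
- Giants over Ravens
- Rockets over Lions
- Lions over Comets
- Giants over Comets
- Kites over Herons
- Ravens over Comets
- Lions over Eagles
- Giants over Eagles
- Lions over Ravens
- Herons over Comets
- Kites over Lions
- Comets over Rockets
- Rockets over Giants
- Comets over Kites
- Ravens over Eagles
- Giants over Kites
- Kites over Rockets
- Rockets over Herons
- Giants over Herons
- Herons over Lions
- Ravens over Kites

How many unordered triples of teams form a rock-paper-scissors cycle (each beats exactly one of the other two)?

17

Win totals: Rockets 4, Herons 4, Kites 4, Eagles 2, Lions 4, Comets 2, Ravens 3, Giants 5.
A team with w wins dominates both others in C(w,2) triples; summing gives 6 + 6 + 6 + 1 + 6 + 1 + 3 + 10 = 39 transitive triples.
Total triples C(8,3) = 56, so cyclic triples = 56 − 39 = 17.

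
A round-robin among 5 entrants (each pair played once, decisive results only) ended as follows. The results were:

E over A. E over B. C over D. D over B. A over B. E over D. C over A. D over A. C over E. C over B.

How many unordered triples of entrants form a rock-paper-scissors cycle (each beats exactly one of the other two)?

Win totals: A 1, B 0, C 4, D 2, E 3.
An entrant with w wins dominates both others in C(w,2) triples; summing gives 0 + 0 + 6 + 1 + 3 = 10 transitive triples.
Total triples C(5,3) = 10, so cyclic triples = 10 − 10 = 0.

0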